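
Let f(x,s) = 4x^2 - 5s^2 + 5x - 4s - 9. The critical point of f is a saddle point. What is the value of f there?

-781/80

∂f/∂x = 8x + 5 = 0 and ∂f/∂s = -10s - 4 = 0, so (x, s) = (-5/8, -2/5).
The Hessian has f_{xx} = 8, f_{ss} = -10, f_{xs} = 0, giving D = -80 < 0, so the point is a saddle point.
f(-5/8, -2/5) = -781/80.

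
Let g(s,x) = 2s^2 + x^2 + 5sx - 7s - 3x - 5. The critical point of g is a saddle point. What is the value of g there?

-123/17

∂g/∂s = 4s + 5x - 7 = 0 and ∂g/∂x = 5s + 2x - 3 = 0, so (s, x) = (1/17, 23/17).
The Hessian has g_{ss} = 4, g_{xx} = 2, g_{sx} = 5, giving D = -17 < 0, so the point is a saddle point.
g(1/17, 23/17) = -123/17.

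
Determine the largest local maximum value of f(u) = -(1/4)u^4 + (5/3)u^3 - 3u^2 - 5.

f'(u) = -u^3 + 5u^2 - 6u. Setting f'(u) = 0 gives u ∈ {0, 2, 3}.
Second-derivative test with f''(u) = -3u^2 + 10u - 6: f''(0) = -6 < 0 ⇒ local maximum; f''(2) = 2 > 0 ⇒ local minimum; f''(3) = -3 < 0 ⇒ local maximum.
Thus f has its largest local maximum at u = 0, with value -5.

-5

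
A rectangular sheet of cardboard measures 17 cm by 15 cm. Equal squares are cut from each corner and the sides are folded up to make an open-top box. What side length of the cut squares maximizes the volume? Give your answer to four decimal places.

With cut size x, the volume is V(x) = x(17 − 2x)(15 − 2x) for 0 < x < 7.5.
V'(x) = 12x^2 − 128x + 255. Setting V'(x) = 0 gives x ≈ 2.6511 (the root in (0, 7.5)).
V''(x) = 24x − 128 is negative there, so this is the maximum; V ≈ 300.7485.

2.6511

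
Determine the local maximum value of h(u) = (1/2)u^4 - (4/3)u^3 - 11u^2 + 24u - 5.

h'(u) = 2u^3 - 4u^2 - 22u + 24. Setting h'(u) = 0 gives u ∈ {-3, 1, 4}.
Since h''(u) = 6u^2 - 8u - 22, we get h''(-3) = 56 > 0 ⇒ local minimum; h''(1) = -24 < 0 ⇒ local maximum; h''(4) = 42 > 0 ⇒ local minimum.
Thus h has its local maximum at u = 1, with value 43/6.

43/6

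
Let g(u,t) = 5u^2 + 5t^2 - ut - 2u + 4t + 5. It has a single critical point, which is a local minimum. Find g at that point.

403/99

∂g/∂u = 10u - t - 2 = 0 and ∂g/∂t = -u + 10t + 4 = 0, so (u, t) = (16/99, -38/99).
The Hessian has g_{uu} = 10, g_{tt} = 10, g_{ut} = -1, giving D = 99 > 0 with g_{uu} > 0, so the point is a local minimum.
g(16/99, -38/99) = 403/99.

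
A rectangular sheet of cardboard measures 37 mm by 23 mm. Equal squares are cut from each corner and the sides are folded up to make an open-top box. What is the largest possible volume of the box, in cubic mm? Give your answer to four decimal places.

1764.7473

With cut size x, the volume is V(x) = x(37 − 2x)(23 − 2x) for 0 < x < 11.5.
V'(x) = 12x^2 − 240x + 851. Setting V'(x) = 0 gives x ≈ 4.6071 (the root in (0, 11.5)).
V''(x) = 24x − 240 is negative there, so this is the maximum; V ≈ 1764.7473.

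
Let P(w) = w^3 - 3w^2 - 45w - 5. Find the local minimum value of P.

P'(w) = 3w^2 - 6w - 45. Setting P'(w) = 0 gives w ∈ {-3, 5}.
P''(w) = 6w - 6. P''(-3) = -24 < 0 ⇒ local maximum; P''(5) = 24 > 0 ⇒ local minimum.
The local minimum is P(5) = -180.

-180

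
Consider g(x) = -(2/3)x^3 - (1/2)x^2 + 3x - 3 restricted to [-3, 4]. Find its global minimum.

The derivative is -2x^2 - x + 3, which vanishes at x = -3/2 and x = 1.
Candidates: g(-3) = 3/2; g(-3/2) = -51/8; g(1) = -7/6; g(4) = -125/3.
Hence the absolute minimum is -125/3 at x = 4.

-125/3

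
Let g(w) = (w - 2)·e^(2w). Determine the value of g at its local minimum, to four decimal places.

By the product rule, g'(w) = (2w - 3)·e^(2w). Since e^(2w) > 0, the only critical point is w = 3/2.
g''(3/2) has the same sign as 2 > 0, so this is a local minimum.
g(3/2) = (-1/2)·e^(3) ≈ -10.0428.

-10.0428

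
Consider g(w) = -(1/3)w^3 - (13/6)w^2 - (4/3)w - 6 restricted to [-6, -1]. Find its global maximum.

Differentiating, g'(w) = -w^2 - (13/3)w - 4/3; whose only zero in [-6, -1] is w = -4.
Candidates: g(-6) = -4,  g(-4) = -14,  g(-1) = -13/2.
So the maximum is g(-6) = -4.

-4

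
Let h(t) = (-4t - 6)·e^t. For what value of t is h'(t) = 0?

-5/2

By the product rule, h'(t) = (-4t - 10)·e^t. Since e^t > 0, the only critical point is t = -5/2.
h''(-5/2) has the same sign as -4 < 0, so this is a local maximum.
h(-5/2) = (4)·e^(-5/2) ≈ 0.3283.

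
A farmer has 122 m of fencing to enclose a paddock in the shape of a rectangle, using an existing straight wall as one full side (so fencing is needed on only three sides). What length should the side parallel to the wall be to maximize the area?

61

Let the sides perpendicular to the wall have length x and the parallel side y, so 2x + y = 122 and the area is A = xy = x(122 − 2x).
A'(x) = 122 − 4x = 0 gives x = 61/2, and A''(x) = −4 < 0 confirms a maximum.
Then y = 122 − 2·61/2 = 61 and A = 3721/2.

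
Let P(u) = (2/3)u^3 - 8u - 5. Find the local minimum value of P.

Critical points: P'(u) = 2u^2 - 8 vanishes at u = -2, 2.
Second-derivative test with P''(u) = 4u: P''(-2) = -8 < 0 ⇒ local maximum; P''(2) = 8 > 0 ⇒ local minimum.
So the local minimum value is P(2) = -47/3.

-47/3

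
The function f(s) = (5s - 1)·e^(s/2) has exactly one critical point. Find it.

f'(s) = 5·e^(s/2) + (5s - 1)·(1/2)·e^(s/2) = ((5/2)s + 9/2)·e^(s/2). Since e^(s/2) > 0, the only critical point is s = -9/5.
f''(-9/5) has the same sign as 5/2 > 0, so this is a local minimum.
f(-9/5) = (-10)·e^(-9/10) ≈ -4.0657.

-9/5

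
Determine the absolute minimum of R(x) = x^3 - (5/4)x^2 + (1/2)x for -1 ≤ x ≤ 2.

-11/4

The derivative is 3x^2 - (5/2)x + 1/2, which vanishes at x = 1/3 and x = 1/2.
Compare values at every candidate in [-1, 2]: R(-1) = -11/4,  R(1/3) = 7/108,  R(1/2) = 1/16,  R(2) = 4.
The minimum over the interval is -11/4, attained at x = -1.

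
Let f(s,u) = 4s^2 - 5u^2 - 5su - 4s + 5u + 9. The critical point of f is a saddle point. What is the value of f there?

173/21

∂f/∂s = 8s - 5u - 4 = 0 and ∂f/∂u = -5s - 10u + 5 = 0, so (s, u) = (13/21, 4/21).
The Hessian has f_{ss} = 8, f_{uu} = -10, f_{su} = -5, giving D = -105 < 0, so the point is a saddle point.
f(13/21, 4/21) = 173/21.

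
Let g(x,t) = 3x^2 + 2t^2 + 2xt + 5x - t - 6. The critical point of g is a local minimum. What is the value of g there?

-183/20

∂g/∂x = 6x + 2t + 5 = 0 and ∂g/∂t = 2x + 4t - 1 = 0, so (x, t) = (-11/10, 4/5).
The Hessian has g_{xx} = 6, g_{tt} = 4, g_{xt} = 2, giving D = 20 > 0 with g_{xx} > 0, so the point is a local minimum.
g(-11/10, 4/5) = -183/20.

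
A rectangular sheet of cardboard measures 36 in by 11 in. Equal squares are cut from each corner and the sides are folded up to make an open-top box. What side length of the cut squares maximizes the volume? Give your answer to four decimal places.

2.5078

With cut size x, the volume is V(x) = x(36 − 2x)(11 − 2x) for 0 < x < 5.5.
V'(x) = 12x^2 − 188x + 396. Setting V'(x) = 0 gives x ≈ 2.5078 (the root in (0, 5.5)).
V''(x) = 24x − 188 is negative there, so this is the maximum; V ≈ 465.0039.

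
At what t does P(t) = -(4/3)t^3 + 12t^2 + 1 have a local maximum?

6

P'(t) = -4t^2 + 24t = 0 at t = 0, 6.
P''(t) = -8t + 24. P''(0) = 24 > 0 ⇒ local minimum; P''(6) = -24 < 0 ⇒ local maximum.
Thus P has its local maximum at t = 6, with value 145.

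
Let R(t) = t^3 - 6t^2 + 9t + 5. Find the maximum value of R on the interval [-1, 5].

25

The derivative is 3t^2 - 12t + 9, which vanishes at t = 1 and t = 3.
Evaluating at the critical points and endpoints: R(-1) = -11,  R(1) = 9,  R(3) = 5,  R(5) = 25.
Hence the absolute maximum is 25 at t = 5.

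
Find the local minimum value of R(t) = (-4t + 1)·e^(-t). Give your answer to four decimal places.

-1.1460

By the product rule, R'(t) = (4t - 5)·e^(-t). Since e^(-t) > 0, the only critical point is t = 5/4.
R''(5/4) has the same sign as 4 > 0, so this is a local minimum.
R(5/4) = (-4)·e^(-5/4) ≈ -1.1460.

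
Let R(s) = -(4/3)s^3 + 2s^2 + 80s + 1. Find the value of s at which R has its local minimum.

-4

R'(s) = -4s^2 + 4s + 80 = 0 at s = -4, 5.
Since R''(s) = -8s + 4, we get R''(-4) = 36 > 0 ⇒ local minimum; R''(5) = -36 < 0 ⇒ local maximum.
So the local minimum value is R(-4) = -605/3.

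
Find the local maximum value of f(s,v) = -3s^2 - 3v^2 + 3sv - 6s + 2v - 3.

∂f/∂s = -6s + 3v - 6 = 0 and ∂f/∂v = 3s - 6v + 2 = 0, so (s, v) = (-10/9, -2/9).
The Hessian has f_{ss} = -6, f_{vv} = -6, f_{sv} = 3, giving D = 27 > 0 with f_{ss} < 0, so the point is a local maximum.
f(-10/9, -2/9) = 1/9.

1/9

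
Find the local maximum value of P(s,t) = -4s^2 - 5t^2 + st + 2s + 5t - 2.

-28/79

∂P/∂s = -8s + t + 2 = 0 and ∂P/∂t = s - 10t + 5 = 0, so (s, t) = (25/79, 42/79).
The Hessian has P_{ss} = -8, P_{tt} = -10, P_{st} = 1, giving D = 79 > 0 with P_{ss} < 0, so the point is a local maximum.
P(25/79, 42/79) = -28/79.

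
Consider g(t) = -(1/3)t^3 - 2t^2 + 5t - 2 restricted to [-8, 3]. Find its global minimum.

-106/3

Differentiating, g'(t) = -t^2 - 4t + 5; which vanishes at t = -5 and t = 1.
Compare values at every candidate in [-8, 3]: g(-8) = 2/3, g(-5) = -106/3, g(1) = 2/3, g(3) = -14.
So the minimum is g(-5) = -106/3.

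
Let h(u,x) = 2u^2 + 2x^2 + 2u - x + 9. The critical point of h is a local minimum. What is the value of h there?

∂h/∂u = 4u + 2 = 0 and ∂h/∂x = 4x - 1 = 0, so (u, x) = (-1/2, 1/4).
The Hessian has h_{uu} = 4, h_{xx} = 4, h_{ux} = 0, giving D = 16 > 0 with h_{uu} > 0, so the point is a local minimum.
h(-1/2, 1/4) = 67/8.

67/8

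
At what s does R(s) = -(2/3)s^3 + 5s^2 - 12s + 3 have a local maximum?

3

Critical points: R'(s) = -2s^2 + 10s - 12 vanishes at s = 2, 3.
R''(s) = -4s + 10. R''(2) = 2 > 0 ⇒ local minimum; R''(3) = -2 < 0 ⇒ local maximum.
The local maximum is R(3) = -6.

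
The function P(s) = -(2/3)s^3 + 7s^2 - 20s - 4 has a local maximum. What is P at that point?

Critical points: P'(s) = -2s^2 + 14s - 20 vanishes at s = 2, 5.
Second-derivative test with P''(s) = -4s + 14: P''(2) = 6 > 0 ⇒ local minimum; P''(5) = -6 < 0 ⇒ local maximum.
Thus P has its local maximum at s = 5, with value -37/3.

-37/3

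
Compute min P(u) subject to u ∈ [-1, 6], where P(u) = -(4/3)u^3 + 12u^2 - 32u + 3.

P'(u) = -4u^2 + 24u - 32, which vanishes at u = 2 and u = 4.
Evaluating at the critical points and endpoints: P(-1) = 145/3; P(2) = -71/3; P(4) = -55/3; P(6) = -45.
The minimum over the interval is -45, attained at u = 6.

-45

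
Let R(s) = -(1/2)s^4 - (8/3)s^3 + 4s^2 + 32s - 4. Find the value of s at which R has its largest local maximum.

R'(s) = -2s^3 - 8s^2 + 8s + 32 = 0 at s = -4, -2, 2.
Second-derivative test with R''(s) = -6s^2 - 16s + 8: R''(-4) = -24 < 0 ⇒ local maximum; R''(-2) = 16 > 0 ⇒ local minimum; R''(2) = -48 < 0 ⇒ local maximum.
So the largest local maximum value is R(2) = 140/3.

2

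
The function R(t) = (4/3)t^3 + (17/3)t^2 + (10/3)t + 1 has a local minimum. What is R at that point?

R'(t) = 4t^2 + (34/3)t + 10/3. Setting R'(t) = 0 gives t ∈ {-5/2, -1/3}.
Since R''(t) = 8t + 34/3, we get R''(-5/2) = -26/3 < 0 ⇒ local maximum; R''(-1/3) = 26/3 > 0 ⇒ local minimum.
The local minimum is R(-1/3) = 38/81.

38/81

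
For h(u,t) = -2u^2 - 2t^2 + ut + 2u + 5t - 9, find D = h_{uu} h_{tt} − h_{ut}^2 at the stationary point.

15

∂h/∂u = -4u + t + 2 = 0 and ∂h/∂t = u - 4t + 5 = 0, so (u, t) = (13/15, 22/15).
The Hessian has h_{uu} = -4, h_{tt} = -4, h_{ut} = 1, giving D = 15 > 0 with h_{uu} < 0, so the point is a local maximum.
D = (-4)·(-4) − (1)^2 = 15.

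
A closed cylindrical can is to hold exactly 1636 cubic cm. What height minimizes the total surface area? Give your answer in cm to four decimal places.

12.7712

With radius r and height h, πr²h = 1636 so h = 1636/(πr²), and S(r) = 2πr² + 2πrh = 2πr² + 2·1636/r.
S'(r) = 4πr − 2·1636/r² = 0 ⇒ r³ = 1636/(2π), so r ≈ 6.3856 and h = 2r ≈ 12.7712.
S''(r) = 4π + 4·1636/r³ > 0, so this is the minimum; S ≈ 768.6054.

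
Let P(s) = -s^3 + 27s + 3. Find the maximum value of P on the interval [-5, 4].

Differentiating, P'(s) = -3s^2 + 27; which vanishes at s = -3 and s = 3.
Evaluating at the critical points and endpoints: P(-5) = -7,  P(-3) = -51,  P(3) = 57,  P(4) = 47.
So the maximum is P(3) = 57.

57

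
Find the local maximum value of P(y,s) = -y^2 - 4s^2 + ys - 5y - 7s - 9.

49/15

∂P/∂y = -2y + s - 5 = 0 and ∂P/∂s = y - 8s - 7 = 0, so (y, s) = (-47/15, -19/15).
The Hessian has P_{yy} = -2, P_{ss} = -8, P_{ys} = 1, giving D = 15 > 0 with P_{yy} < 0, so the point is a local maximum.
P(-47/15, -19/15) = 49/15.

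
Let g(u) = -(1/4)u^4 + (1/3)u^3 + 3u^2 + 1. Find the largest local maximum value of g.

67/4

g'(u) = -u^3 + u^2 + 6u = 0 at u = -2, 0, 3.
Second-derivative test with g''(u) = -3u^2 + 2u + 6: g''(-2) = -10 < 0 ⇒ local maximum; g''(0) = 6 > 0 ⇒ local minimum; g''(3) = -15 < 0 ⇒ local maximum.
Thus g has its largest local maximum at u = 3, with value 67/4.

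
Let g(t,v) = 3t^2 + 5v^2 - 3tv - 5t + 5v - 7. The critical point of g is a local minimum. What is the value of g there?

∂g/∂t = 6t - 3v - 5 = 0 and ∂g/∂v = -3t + 10v + 5 = 0, so (t, v) = (35/51, -5/17).
The Hessian has g_{tt} = 6, g_{vv} = 10, g_{tv} = -3, giving D = 51 > 0 with g_{tt} > 0, so the point is a local minimum.
g(35/51, -5/17) = -482/51.

-482/51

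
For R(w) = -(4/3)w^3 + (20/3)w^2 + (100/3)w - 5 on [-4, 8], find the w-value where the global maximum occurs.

The derivative is -4w^2 + (40/3)w + 100/3, which vanishes at w = -5/3 and w = 5.
Candidates: R(-4) = 161/3; R(-5/3) = -2905/81; R(5) = 485/3; R(8) = 17/3.
Hence the absolute maximum is 485/3 at w = 5.

5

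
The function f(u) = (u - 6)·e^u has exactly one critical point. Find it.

Differentiating with the product rule gives f'(u) = (u - 5)·e^u. Since e^u > 0, the only critical point is u = 5.
f''(5) has the same sign as 1 > 0, so this is a local minimum.
f(5) = (-1)·e^(5) ≈ -148.4132.

5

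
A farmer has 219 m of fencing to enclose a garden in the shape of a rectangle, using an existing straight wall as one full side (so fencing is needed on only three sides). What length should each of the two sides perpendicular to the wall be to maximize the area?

219/4

Let the sides perpendicular to the wall have length x and the parallel side y, so 2x + y = 219 and the area is A = xy = x(219 − 2x).
A'(x) = 219 − 4x = 0 gives x = 219/4, and A''(x) = −4 < 0 confirms a maximum.
Then y = 219 − 2·219/4 = 219/2 and A = 47961/8.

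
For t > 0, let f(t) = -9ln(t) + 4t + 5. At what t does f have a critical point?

9/4

f'(t) = -9/t + 4 = 0 gives t = 9/4.
f''(t) = 9/t², which is positive for t > 0, so this is a local minimum.
f(9/4) = -9·ln(9/4) + 9 + 5 ≈ 6.7016.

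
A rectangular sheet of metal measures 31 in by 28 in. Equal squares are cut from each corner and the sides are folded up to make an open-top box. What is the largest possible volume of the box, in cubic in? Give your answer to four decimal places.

1890.6163

With cut size x, the volume is V(x) = x(31 − 2x)(28 − 2x) for 0 < x < 14.
V'(x) = 12x^2 − 236x + 868. Setting V'(x) = 0 gives x ≈ 4.8976 (the root in (0, 14)).
V''(x) = 24x − 236 is negative there, so this is the maximum; V ≈ 1890.6163.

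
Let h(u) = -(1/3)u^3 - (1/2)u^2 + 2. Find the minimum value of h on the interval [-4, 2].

-8/3

The derivative is -u^2 - u, which vanishes at u = -1 and u = 0.
Evaluating at the critical points and endpoints: h(-4) = 46/3; h(-1) = 11/6; h(0) = 2; h(2) = -8/3.
The minimum over the interval is -8/3, attained at u = 2.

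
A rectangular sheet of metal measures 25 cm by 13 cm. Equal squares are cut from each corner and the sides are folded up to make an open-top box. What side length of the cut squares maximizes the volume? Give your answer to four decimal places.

2.7239

With cut size x, the volume is V(x) = x(25 − 2x)(13 − 2x) for 0 < x < 6.5.
V'(x) = 12x^2 − 152x + 325. Setting V'(x) = 0 gives x ≈ 2.7239 (the root in (0, 6.5)).
V''(x) = 24x − 152 is negative there, so this is the maximum; V ≈ 402.2169.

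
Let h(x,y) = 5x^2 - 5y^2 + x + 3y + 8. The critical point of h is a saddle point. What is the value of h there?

∂h/∂x = 10x + 1 = 0 and ∂h/∂y = -10y + 3 = 0, so (x, y) = (-1/10, 3/10).
The Hessian has h_{xx} = 10, h_{yy} = -10, h_{xy} = 0, giving D = -100 < 0, so the point is a saddle point.
h(-1/10, 3/10) = 42/5.

42/5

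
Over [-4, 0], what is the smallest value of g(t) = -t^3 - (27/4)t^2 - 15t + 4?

g'(t) = -3t^2 - (27/2)t - 15, which vanishes at t = -5/2 and t = -2.
Compare values at every candidate in [-4, 0]: g(-4) = 20, g(-5/2) = 239/16, g(-2) = 15, g(0) = 4.
The minimum over the interval is 4, attained at t = 0.

4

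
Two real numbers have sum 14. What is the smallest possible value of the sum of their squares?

With a + b = 14, a^2 + b^2 = a^2 + (14 − a)^2.
The derivative 2a − 2(14 − a) = 4a − 28 vanishes at a = 7; second derivative 4 > 0, a minimum.
The minimum is 2·(7)^2 = 98.

98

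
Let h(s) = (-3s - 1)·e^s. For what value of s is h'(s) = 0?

-4/3

By the product rule, h'(s) = (-3s - 4)·e^s. Since e^s > 0, the only critical point is s = -4/3.
h''(-4/3) has the same sign as -3 < 0, so this is a local maximum.
h(-4/3) = (3)·e^(-4/3) ≈ 0.7908.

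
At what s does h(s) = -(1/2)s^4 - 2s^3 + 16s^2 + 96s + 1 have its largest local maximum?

4

h'(s) = -2s^3 - 6s^2 + 32s + 96 = 0 at s = -4, -3, 4.
h''(s) = -6s^2 - 12s + 32. h''(-4) = -16 < 0 ⇒ local maximum; h''(-3) = 14 > 0 ⇒ local minimum; h''(4) = -112 < 0 ⇒ local maximum.
Thus h has its largest local maximum at s = 4, with value 385.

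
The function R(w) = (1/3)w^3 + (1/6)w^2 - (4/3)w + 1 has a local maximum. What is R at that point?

185/81

R'(w) = w^2 + (1/3)w - 4/3. Setting R'(w) = 0 gives w ∈ {-4/3, 1}.
R''(w) = 2w + 1/3. R''(-4/3) = -7/3 < 0 ⇒ local maximum; R''(1) = 7/3 > 0 ⇒ local minimum.
Thus R has its local maximum at w = -4/3, with value 185/81.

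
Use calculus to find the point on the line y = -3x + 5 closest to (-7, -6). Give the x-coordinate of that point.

Minimize D(x)^2 = (x + 7)^2 + (-3x + 11)^2.
d/dx[D^2] = 2(x + 7) + 2·(-3)·(-3x + 11) = 0 ⇒ x = 13/5.
Then y = -14/5 and the distance is √(512/5) ≈ 10.1193.

13/5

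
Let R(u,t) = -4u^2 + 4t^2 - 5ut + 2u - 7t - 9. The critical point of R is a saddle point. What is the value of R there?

∂R/∂u = -8u - 5t + 2 = 0 and ∂R/∂t = -5u + 8t - 7 = 0, so (u, t) = (-19/89, 66/89).
The Hessian has R_{uu} = -8, R_{tt} = 8, R_{ut} = -5, giving D = -89 < 0, so the point is a saddle point.
R(-19/89, 66/89) = -1051/89.

-1051/89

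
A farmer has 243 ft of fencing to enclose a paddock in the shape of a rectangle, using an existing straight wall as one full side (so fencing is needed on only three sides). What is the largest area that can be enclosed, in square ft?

Let the sides perpendicular to the wall have length x and the parallel side y, so 2x + y = 243 and the area is A = xy = x(243 − 2x).
A'(x) = 243 − 4x = 0 gives x = 243/4, and A''(x) = −4 < 0 confirms a maximum.
Then y = 243 − 2·243/4 = 243/2 and A = 59049/8.

59049/8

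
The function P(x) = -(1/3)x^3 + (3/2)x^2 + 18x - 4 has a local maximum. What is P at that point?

P'(x) = -x^2 + 3x + 18. Setting P'(x) = 0 gives x ∈ {-3, 6}.
Since P''(x) = -2x + 3, we get P''(-3) = 9 > 0 ⇒ local minimum; P''(6) = -9 < 0 ⇒ local maximum.
The local maximum is P(6) = 86.

86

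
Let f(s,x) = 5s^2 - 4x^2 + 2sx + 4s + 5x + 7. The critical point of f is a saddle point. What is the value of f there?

∂f/∂s = 10s + 2x + 4 = 0 and ∂f/∂x = 2s - 8x + 5 = 0, so (s, x) = (-1/2, 1/2).
The Hessian has f_{ss} = 10, f_{xx} = -8, f_{sx} = 2, giving D = -84 < 0, so the point is a saddle point.
f(-1/2, 1/2) = 29/4.

29/4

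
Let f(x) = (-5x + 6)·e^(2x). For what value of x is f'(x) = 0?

7/10

By the product rule, f'(x) = (-10x + 7)·e^(2x). Since e^(2x) > 0, the only critical point is x = 7/10.
f''(7/10) has the same sign as -10 < 0, so this is a local maximum.
f(7/10) = (5/2)·e^(7/5) ≈ 10.1380.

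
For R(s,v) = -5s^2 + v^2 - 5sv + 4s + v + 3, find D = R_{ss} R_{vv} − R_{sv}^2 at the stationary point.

∂R/∂s = -10s - 5v + 4 = 0 and ∂R/∂v = -5s + 2v + 1 = 0, so (s, v) = (13/45, 2/9).
The Hessian has R_{ss} = -10, R_{vv} = 2, R_{sv} = -5, giving D = -45 < 0, so the point is a saddle point.
D = (-10)·(2) − (-5)^2 = -45.

-45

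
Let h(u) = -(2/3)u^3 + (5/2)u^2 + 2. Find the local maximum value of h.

h'(u) = -2u^2 + 5u = 0 at u = 0, 5/2.
Second-derivative test with h''(u) = -4u + 5: h''(0) = 5 > 0 ⇒ local minimum; h''(5/2) = -5 < 0 ⇒ local maximum.
Thus h has its local maximum at u = 5/2, with value 173/24.

173/24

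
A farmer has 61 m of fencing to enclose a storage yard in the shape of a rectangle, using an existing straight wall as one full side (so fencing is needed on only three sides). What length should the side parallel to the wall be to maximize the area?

Let the sides perpendicular to the wall have length x and the parallel side y, so 2x + y = 61 and the area is A = xy = x(61 − 2x).
A'(x) = 61 − 4x = 0 gives x = 61/4, and A''(x) = −4 < 0 confirms a maximum.
Then y = 61 − 2·61/4 = 61/2 and A = 3721/8.

61/2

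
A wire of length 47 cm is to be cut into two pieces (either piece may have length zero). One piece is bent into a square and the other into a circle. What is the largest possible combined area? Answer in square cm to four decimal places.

175.7866

Let x be the length used for the square. Square side x/4; circle radius (47−x)/(2π).
A(x) = (x/4)² + π·((47−x)/(2π))² = x²/16 + (47−x)²/(4π) for 0 ≤ x ≤ 47. A'(x) = x/8 − (47−x)/(2π) = 0 gives x = 4·47/(π+4) ≈ 26.3247.
A'' > 0, so the interior critical point is a minimum; the maximum is at an endpoint. A(0) = 175.7866 and A(47) = 138.0625, so the largest area is 175.7866.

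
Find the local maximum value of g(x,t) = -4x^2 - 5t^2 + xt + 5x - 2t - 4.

∂g/∂x = -8x + t + 5 = 0 and ∂g/∂t = x - 10t - 2 = 0, so (x, t) = (48/79, -11/79).
The Hessian has g_{xx} = -8, g_{tt} = -10, g_{xt} = 1, giving D = 79 > 0 with g_{xx} < 0, so the point is a local maximum.
g(48/79, -11/79) = -185/79.

-185/79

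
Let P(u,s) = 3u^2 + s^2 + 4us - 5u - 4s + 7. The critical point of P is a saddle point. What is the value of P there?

21/4

∂P/∂u = 6u + 4s - 5 = 0 and ∂P/∂s = 4u + 2s - 4 = 0, so (u, s) = (3/2, -1).
The Hessian has P_{uu} = 6, P_{ss} = 2, P_{us} = 4, giving D = -4 < 0, so the point is a saddle point.
P(3/2, -1) = 21/4.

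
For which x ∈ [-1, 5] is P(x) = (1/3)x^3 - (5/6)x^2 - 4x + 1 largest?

P'(x) = x^2 - (5/3)x - 4, whose only zero in [-1, 5] is x = 3.
Compare values at every candidate in [-1, 5]: P(-1) = 23/6,  P(3) = -19/2,  P(5) = 11/6.
Hence the absolute maximum is 23/6 at x = -1.

-1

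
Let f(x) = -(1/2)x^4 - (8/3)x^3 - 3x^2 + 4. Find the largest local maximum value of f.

17/2

f'(x) = -2x^3 - 8x^2 - 6x = 0 at x = -3, -1, 0.
Since f''(x) = -6x^2 - 16x - 6, we get f''(-3) = -12 < 0 ⇒ local maximum; f''(-1) = 4 > 0 ⇒ local minimum; f''(0) = -6 < 0 ⇒ local maximum.
So the largest local maximum value is f(-3) = 17/2.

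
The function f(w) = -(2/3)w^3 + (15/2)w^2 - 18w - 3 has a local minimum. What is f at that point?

-123/8

f'(w) = -2w^2 + 15w - 18 = 0 at w = 3/2, 6.
f''(w) = -4w + 15. f''(3/2) = 9 > 0 ⇒ local minimum; f''(6) = -9 < 0 ⇒ local maximum.
So the local minimum value is f(3/2) = -123/8.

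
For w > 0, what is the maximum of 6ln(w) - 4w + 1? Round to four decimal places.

-2.5672

R'(w) = 6/w − 4 = 0 gives w = 3/2.
R''(w) = -6/w², which is negative for w > 0, so this is a local maximum.
R(3/2) = 6·ln(3/2) - 6 + 1 ≈ -2.5672.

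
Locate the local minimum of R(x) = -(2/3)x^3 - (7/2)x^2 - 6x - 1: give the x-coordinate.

R'(x) = -2x^2 - 7x - 6. Setting R'(x) = 0 gives x ∈ {-2, -3/2}.
R''(x) = -4x - 7. R''(-2) = 1 > 0 ⇒ local minimum; R''(-3/2) = -1 < 0 ⇒ local maximum.
Thus R has its local minimum at x = -2, with value 7/3.

-2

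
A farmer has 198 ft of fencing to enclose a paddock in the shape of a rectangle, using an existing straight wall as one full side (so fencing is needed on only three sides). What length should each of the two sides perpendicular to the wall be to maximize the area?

Let the sides perpendicular to the wall have length x and the parallel side y, so 2x + y = 198 and the area is A = xy = x(198 − 2x).
A'(x) = 198 − 4x = 0 gives x = 99/2, and A''(x) = −4 < 0 confirms a maximum.
Then y = 198 − 2·99/2 = 99 and A = 9801/2.

99/2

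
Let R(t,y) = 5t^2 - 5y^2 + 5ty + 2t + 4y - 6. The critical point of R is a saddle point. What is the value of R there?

∂R/∂t = 10t + 5y + 2 = 0 and ∂R/∂y = 5t - 10y + 4 = 0, so (t, y) = (-8/25, 6/25).
The Hessian has R_{tt} = 10, R_{yy} = -10, R_{ty} = 5, giving D = -125 < 0, so the point is a saddle point.
R(-8/25, 6/25) = -146/25.

-146/25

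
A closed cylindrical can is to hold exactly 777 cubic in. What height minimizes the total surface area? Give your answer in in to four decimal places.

With radius r and height h, πr²h = 777 so h = 777/(πr²), and S(r) = 2πr² + 2πrh = 2πr² + 2·777/r.
S'(r) = 4πr − 2·777/r² = 0 ⇒ r³ = 777/(2π), so r ≈ 4.9821 and h = 2r ≈ 9.9642.
S''(r) = 4π + 4·777/r³ > 0, so this is the minimum; S ≈ 467.8736.

9.9642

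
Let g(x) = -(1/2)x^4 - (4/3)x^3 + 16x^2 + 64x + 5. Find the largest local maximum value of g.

911/3

g'(x) = -2x^3 - 4x^2 + 32x + 64 = 0 at x = -4, -2, 4.
Second-derivative test with g''(x) = -6x^2 - 8x + 32: g''(-4) = -32 < 0 ⇒ local maximum; g''(-2) = 24 > 0 ⇒ local minimum; g''(4) = -96 < 0 ⇒ local maximum.
Thus g has its largest local maximum at x = 4, with value 911/3.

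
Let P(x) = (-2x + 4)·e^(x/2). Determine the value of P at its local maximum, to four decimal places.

4.0000

P'(x) = (-2)·e^(x/2) + (-2x + 4)·(1/2)·e^(x/2) = (-x)·e^(x/2). Since e^(x/2) > 0, the only critical point is x = 0.
P''(0) has the same sign as -1 < 0, so this is a local maximum.
P(0) = (4)·e^(0) ≈ 4.0000.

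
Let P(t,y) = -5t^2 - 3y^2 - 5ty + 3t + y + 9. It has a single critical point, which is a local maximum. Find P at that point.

332/35

∂P/∂t = -10t - 5y + 3 = 0 and ∂P/∂y = -5t - 6y + 1 = 0, so (t, y) = (13/35, -1/7).
The Hessian has P_{tt} = -10, P_{yy} = -6, P_{ty} = -5, giving D = 35 > 0 with P_{tt} < 0, so the point is a local maximum.
P(13/35, -1/7) = 332/35.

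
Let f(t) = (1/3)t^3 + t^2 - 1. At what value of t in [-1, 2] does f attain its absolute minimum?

0

The derivative is t^2 + 2t, whose only zero in [-1, 2] is t = 0.
Candidates: f(-1) = -1/3, f(0) = -1, f(2) = 17/3.
So the minimum is f(0) = -1.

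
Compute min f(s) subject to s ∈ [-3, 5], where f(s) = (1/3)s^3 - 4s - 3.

The derivative is s^2 - 4, which vanishes at s = -2 and s = 2.
Candidates: f(-3) = 0,  f(-2) = 7/3,  f(2) = -25/3,  f(5) = 56/3.
So the minimum is f(2) = -25/3.

-25/3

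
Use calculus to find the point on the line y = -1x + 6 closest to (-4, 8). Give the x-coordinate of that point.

-3

Minimize D(x)^2 = (x + 4)^2 + (-x - 2)^2.
d/dx[D^2] = 2(x + 4) + 2·(-1)·(-x - 2) = 0 ⇒ x = -3.
Then y = 9 and the distance is √(2) ≈ 1.4142.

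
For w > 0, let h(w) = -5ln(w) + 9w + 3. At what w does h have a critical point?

h'(w) = -5/w + 9 = 0 gives w = 5/9.
h''(w) = 5/w², which is positive for w > 0, so this is a local minimum.
h(5/9) = -5·ln(5/9) + 5 + 3 ≈ 10.9389.

5/9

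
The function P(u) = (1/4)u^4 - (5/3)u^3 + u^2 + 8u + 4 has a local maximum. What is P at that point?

P'(u) = u^3 - 5u^2 + 2u + 8 = 0 at u = -1, 2, 4.
Second-derivative test with P''(u) = 3u^2 - 10u + 2: P''(-1) = 15 > 0 ⇒ local minimum; P''(2) = -6 < 0 ⇒ local maximum; P''(4) = 10 > 0 ⇒ local minimum.
So the local maximum value is P(2) = 44/3.

44/3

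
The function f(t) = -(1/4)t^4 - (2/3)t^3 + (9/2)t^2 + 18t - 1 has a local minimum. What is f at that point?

-53/3

f'(t) = -t^3 - 2t^2 + 9t + 18 = 0 at t = -3, -2, 3.
f''(t) = -3t^2 - 4t + 9. f''(-3) = -6 < 0 ⇒ local maximum; f''(-2) = 5 > 0 ⇒ local minimum; f''(3) = -30 < 0 ⇒ local maximum.
The local minimum is f(-2) = -53/3.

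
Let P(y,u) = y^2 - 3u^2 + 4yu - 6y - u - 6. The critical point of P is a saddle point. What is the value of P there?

-299/28

∂P/∂y = 2y + 4u - 6 = 0 and ∂P/∂u = 4y - 6u - 1 = 0, so (y, u) = (10/7, 11/14).
The Hessian has P_{yy} = 2, P_{uu} = -6, P_{yu} = 4, giving D = -28 < 0, so the point is a saddle point.
P(10/7, 11/14) = -299/28.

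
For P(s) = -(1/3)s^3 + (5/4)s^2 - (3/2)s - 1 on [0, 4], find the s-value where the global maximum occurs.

P'(s) = -s^2 + (5/2)s - 3/2, which vanishes at s = 1 and s = 3/2.
Compare values at every candidate in [0, 4]: P(0) = -1,  P(1) = -19/12,  P(3/2) = -25/16,  P(4) = -25/3.
Hence the absolute maximum is -1 at s = 0.

0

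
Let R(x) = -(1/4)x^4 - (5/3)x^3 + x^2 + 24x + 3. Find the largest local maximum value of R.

113/3

Critical points: R'(x) = -x^3 - 5x^2 + 2x + 24 vanishes at x = -4, -3, 2.
Since R''(x) = -3x^2 - 10x + 2, we get R''(-4) = -6 < 0 ⇒ local maximum; R''(-3) = 5 > 0 ⇒ local minimum; R''(2) = -30 < 0 ⇒ local maximum.
Thus R has its largest local maximum at x = 2, with value 113/3.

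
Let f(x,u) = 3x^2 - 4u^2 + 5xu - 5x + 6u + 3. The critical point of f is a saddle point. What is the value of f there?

∂f/∂x = 6x + 5u - 5 = 0 and ∂f/∂u = 5x - 8u + 6 = 0, so (x, u) = (10/73, 61/73).
The Hessian has f_{xx} = 6, f_{uu} = -8, f_{xu} = 5, giving D = -73 < 0, so the point is a saddle point.
f(10/73, 61/73) = 377/73.

377/73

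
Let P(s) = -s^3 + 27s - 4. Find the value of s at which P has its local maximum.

Critical points: P'(s) = -3s^2 + 27 vanishes at s = -3, 3.
Since P''(s) = -6s, we get P''(-3) = 18 > 0 ⇒ local minimum; P''(3) = -18 < 0 ⇒ local maximum.
Thus P has its local maximum at s = 3, with value 50.

3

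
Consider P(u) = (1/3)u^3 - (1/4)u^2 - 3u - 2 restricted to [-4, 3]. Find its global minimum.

-46/3

The derivative is u^2 - (1/2)u - 3, which vanishes at u = -3/2 and u = 2.
Candidates: P(-4) = -46/3, P(-3/2) = 13/16, P(2) = -19/3, P(3) = -17/4.
The minimum over the interval is -46/3, attained at u = -4.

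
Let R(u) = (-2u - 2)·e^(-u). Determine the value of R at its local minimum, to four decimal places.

-2.0000

Differentiating with the product rule gives R'(u) = (2u)·e^(-u). Since e^(-u) > 0, the only critical point is u = 0.
R''(0) has the same sign as 2 > 0, so this is a local minimum.
R(0) = (-2)·e^(0) ≈ -2.0000.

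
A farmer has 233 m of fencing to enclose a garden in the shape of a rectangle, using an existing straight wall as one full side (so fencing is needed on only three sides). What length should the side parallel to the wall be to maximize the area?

Let the sides perpendicular to the wall have length x and the parallel side y, so 2x + y = 233 and the area is A = xy = x(233 − 2x).
A'(x) = 233 − 4x = 0 gives x = 233/4, and A''(x) = −4 < 0 confirms a maximum.
Then y = 233 − 2·233/4 = 233/2 and A = 54289/8.

233/2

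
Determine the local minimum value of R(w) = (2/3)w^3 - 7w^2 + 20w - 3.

Critical points: R'(w) = 2w^2 - 14w + 20 vanishes at w = 2, 5.
R''(w) = 4w - 14. R''(2) = -6 < 0 ⇒ local maximum; R''(5) = 6 > 0 ⇒ local minimum.
The local minimum is R(5) = 16/3.

16/3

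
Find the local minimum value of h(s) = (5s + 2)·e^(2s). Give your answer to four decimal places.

By the product rule, h'(s) = (10s + 9)·e^(2s). Since e^(2s) > 0, the only critical point is s = -9/10.
h''(-9/10) has the same sign as 10 > 0, so this is a local minimum.
h(-9/10) = (-5/2)·e^(-9/5) ≈ -0.4132.

-0.4132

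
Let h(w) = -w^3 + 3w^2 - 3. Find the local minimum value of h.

-3

Critical points: h'(w) = -3w^2 + 6w vanishes at w = 0, 2.
h''(w) = -6w + 6. h''(0) = 6 > 0 ⇒ local minimum; h''(2) = -6 < 0 ⇒ local maximum.
The local minimum is h(0) = -3.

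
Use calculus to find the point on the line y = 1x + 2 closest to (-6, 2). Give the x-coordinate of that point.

-3

Minimize D(x)^2 = (x + 6)^2 + (x)^2.
d/dx[D^2] = 2(x + 6) + 2·1·(x) = 0 ⇒ x = -3.
Then y = -1 and the distance is √(18) ≈ 4.2426.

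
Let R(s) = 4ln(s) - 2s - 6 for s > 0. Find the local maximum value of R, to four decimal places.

-7.2274

R'(s) = 4/s − 2 = 0 gives s = 2.
R''(s) = -4/s², which is negative for s > 0, so this is a local maximum.
R(2) = 4·ln(2) - 4 - 6 ≈ -7.2274.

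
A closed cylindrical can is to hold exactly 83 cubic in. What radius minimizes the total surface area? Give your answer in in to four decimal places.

With radius r and height h, πr²h = 83 so h = 83/(πr²), and S(r) = 2πr² + 2πrh = 2πr² + 2·83/r.
S'(r) = 4πr − 2·83/r² = 0 ⇒ r³ = 83/(2π), so r ≈ 2.3639 and h = 2r ≈ 4.7278.
S''(r) = 4π + 4·83/r³ > 0, so this is the minimum; S ≈ 105.3335.

2.3639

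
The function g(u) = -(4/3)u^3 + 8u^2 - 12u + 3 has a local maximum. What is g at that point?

g'(u) = -4u^2 + 16u - 12. Setting g'(u) = 0 gives u ∈ {1, 3}.
g''(u) = -8u + 16. g''(1) = 8 > 0 ⇒ local minimum; g''(3) = -8 < 0 ⇒ local maximum.
So the local maximum value is g(3) = 3.

3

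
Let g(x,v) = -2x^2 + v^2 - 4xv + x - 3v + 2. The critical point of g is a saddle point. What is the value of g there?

∂g/∂x = -4x - 4v + 1 = 0 and ∂g/∂v = -4x + 2v - 3 = 0, so (x, v) = (-5/12, 2/3).
The Hessian has g_{xx} = -4, g_{vv} = 2, g_{xv} = -4, giving D = -24 < 0, so the point is a saddle point.
g(-5/12, 2/3) = 19/24.

19/24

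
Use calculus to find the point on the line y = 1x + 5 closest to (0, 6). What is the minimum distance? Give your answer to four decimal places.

0.7071

Minimize D(x)^2 = (x + 0)^2 + (x - 1)^2.
d/dx[D^2] = 2(x + 0) + 2·1·(x - 1) = 0 ⇒ x = 1/2.
Then y = 11/2 and the distance is √(1/2) ≈ 0.7071.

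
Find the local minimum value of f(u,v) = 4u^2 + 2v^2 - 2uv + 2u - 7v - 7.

∂f/∂u = 8u - 2v + 2 = 0 and ∂f/∂v = -2u + 4v - 7 = 0, so (u, v) = (3/14, 13/7).
The Hessian has f_{uu} = 8, f_{vv} = 4, f_{uv} = -2, giving D = 28 > 0 with f_{uu} > 0, so the point is a local minimum.
f(3/14, 13/7) = -93/7.

-93/7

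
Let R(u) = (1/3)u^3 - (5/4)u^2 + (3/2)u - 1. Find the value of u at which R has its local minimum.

R'(u) = u^2 - (5/2)u + 3/2. Setting R'(u) = 0 gives u ∈ {1, 3/2}.
Since R''(u) = 2u - 5/2, we get R''(1) = -1/2 < 0 ⇒ local maximum; R''(3/2) = 1/2 > 0 ⇒ local minimum.
So the local minimum value is R(3/2) = -7/16.

3/2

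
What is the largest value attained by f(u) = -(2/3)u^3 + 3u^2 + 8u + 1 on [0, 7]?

Differentiating, f'(u) = -2u^2 + 6u + 8; whose only zero in [0, 7] is u = 4.
Evaluating at the critical points and endpoints: f(0) = 1, f(4) = 115/3, f(7) = -74/3.
The maximum over the interval is 115/3, attained at u = 4.

115/3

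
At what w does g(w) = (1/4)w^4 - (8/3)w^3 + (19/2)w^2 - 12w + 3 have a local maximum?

3

g'(w) = w^3 - 8w^2 + 19w - 12. Setting g'(w) = 0 gives w ∈ {1, 3, 4}.
g''(w) = 3w^2 - 16w + 19. g''(1) = 6 > 0 ⇒ local minimum; g''(3) = -2 < 0 ⇒ local maximum; g''(4) = 3 > 0 ⇒ local minimum.
Thus g has its local maximum at w = 3, with value 3/4.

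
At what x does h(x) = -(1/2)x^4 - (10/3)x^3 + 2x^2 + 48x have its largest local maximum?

2

h'(x) = -2x^3 - 10x^2 + 4x + 48. Setting h'(x) = 0 gives x ∈ {-4, -3, 2}.
h''(x) = -6x^2 - 20x + 4. h''(-4) = -12 < 0 ⇒ local maximum; h''(-3) = 10 > 0 ⇒ local minimum; h''(2) = -60 < 0 ⇒ local maximum.
The largest local maximum is h(2) = 208/3.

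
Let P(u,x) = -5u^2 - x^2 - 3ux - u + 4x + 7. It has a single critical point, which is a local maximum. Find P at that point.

170/11

∂P/∂u = -10u - 3x - 1 = 0 and ∂P/∂x = -3u - 2x + 4 = 0, so (u, x) = (-14/11, 43/11).
The Hessian has P_{uu} = -10, P_{xx} = -2, P_{ux} = -3, giving D = 11 > 0 with P_{uu} < 0, so the point is a local maximum.
P(-14/11, 43/11) = 170/11.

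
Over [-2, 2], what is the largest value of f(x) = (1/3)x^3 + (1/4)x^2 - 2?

5/3

f'(x) = x^2 + (1/2)x, which vanishes at x = -1/2 and x = 0.
Candidates: f(-2) = -11/3,  f(-1/2) = -95/48,  f(0) = -2,  f(2) = 5/3.
The maximum over the interval is 5/3, attained at x = 2.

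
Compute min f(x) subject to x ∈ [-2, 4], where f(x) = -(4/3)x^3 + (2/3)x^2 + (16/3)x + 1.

-157/3

The derivative is -4x^2 + (4/3)x + 16/3, which vanishes at x = -1 and x = 4/3.
Evaluating at the critical points and endpoints: f(-2) = 11/3; f(-1) = -7/3; f(4/3) = 497/81; f(4) = -157/3.
So the minimum is f(4) = -157/3.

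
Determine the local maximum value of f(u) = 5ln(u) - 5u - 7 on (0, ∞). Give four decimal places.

-12.0000

f'(u) = 5/u − 5 = 0 gives u = 1.
f''(u) = -5/u², which is negative for u > 0, so this is a local maximum.
f(1) = 5·ln(1) - 5 - 7 ≈ -12.0000.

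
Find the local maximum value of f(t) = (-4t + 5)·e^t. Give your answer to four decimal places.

f'(t) = (-4)·e^t + (-4t + 5)·1·e^t = (-4t + 1)·e^t. Since e^t > 0, the only critical point is t = 1/4.
f''(1/4) has the same sign as -4 < 0, so this is a local maximum.
f(1/4) = (4)·e^(1/4) ≈ 5.1361.

5.1361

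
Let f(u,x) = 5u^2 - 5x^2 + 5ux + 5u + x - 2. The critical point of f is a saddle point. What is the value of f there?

∂f/∂u = 10u + 5x + 5 = 0 and ∂f/∂x = 5u - 10x + 1 = 0, so (u, x) = (-11/25, -3/25).
The Hessian has f_{uu} = 10, f_{xx} = -10, f_{ux} = 5, giving D = -125 < 0, so the point is a saddle point.
f(-11/25, -3/25) = -79/25.

-79/25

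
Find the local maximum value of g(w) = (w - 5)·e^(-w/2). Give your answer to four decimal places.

Differentiating with the product rule gives g'(w) = (-(1/2)w + 7/2)·e^(-w/2). Since e^(-w/2) > 0, the only critical point is w = 7.
g''(7) has the same sign as -1/2 < 0, so this is a local maximum.
g(7) = (2)·e^(-7/2) ≈ 0.0604.

0.0604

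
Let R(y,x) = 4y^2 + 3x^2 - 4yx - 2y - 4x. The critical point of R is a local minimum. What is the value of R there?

-27/8

∂R/∂y = 8y - 4x - 2 = 0 and ∂R/∂x = -4y + 6x - 4 = 0, so (y, x) = (7/8, 5/4).
The Hessian has R_{yy} = 8, R_{xx} = 6, R_{yx} = -4, giving D = 32 > 0 with R_{yy} > 0, so the point is a local minimum.
R(7/8, 5/4) = -27/8.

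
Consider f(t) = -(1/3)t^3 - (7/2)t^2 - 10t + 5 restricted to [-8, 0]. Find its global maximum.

95/3

f'(t) = -t^2 - 7t - 10, which vanishes at t = -5 and t = -2.
Candidates: f(-8) = 95/3,  f(-5) = 55/6,  f(-2) = 41/3,  f(0) = 5.
So the maximum is f(-8) = 95/3.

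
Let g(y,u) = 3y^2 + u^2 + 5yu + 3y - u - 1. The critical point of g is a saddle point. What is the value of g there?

14/13

∂g/∂y = 6y + 5u + 3 = 0 and ∂g/∂u = 5y + 2u - 1 = 0, so (y, u) = (11/13, -21/13).
The Hessian has g_{yy} = 6, g_{uu} = 2, g_{yu} = 5, giving D = -13 < 0, so the point is a saddle point.
g(11/13, -21/13) = 14/13.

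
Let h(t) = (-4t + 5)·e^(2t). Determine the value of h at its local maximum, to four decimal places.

8.9634

By the product rule, h'(t) = (-8t + 6)·e^(2t). Since e^(2t) > 0, the only critical point is t = 3/4.
h''(3/4) has the same sign as -8 < 0, so this is a local maximum.
h(3/4) = (2)·e^(3/2) ≈ 8.9634.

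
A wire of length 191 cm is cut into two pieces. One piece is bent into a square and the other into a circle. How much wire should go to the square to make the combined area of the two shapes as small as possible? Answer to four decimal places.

106.9789

Let x be the length used for the square. Square side x/4; circle radius (191−x)/(2π).
A(x) = (x/4)² + π·((191−x)/(2π))² = x²/16 + (191−x)²/(4π) for 0 ≤ x ≤ 191. A'(x) = x/8 − (191−x)/(2π) = 0 gives x = 4·191/(π+4) ≈ 106.9789.
A'' = 1/8 + 1/(2π) > 0, so this gives the minimum combined area; x ≈ 106.9789 cm to the square.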